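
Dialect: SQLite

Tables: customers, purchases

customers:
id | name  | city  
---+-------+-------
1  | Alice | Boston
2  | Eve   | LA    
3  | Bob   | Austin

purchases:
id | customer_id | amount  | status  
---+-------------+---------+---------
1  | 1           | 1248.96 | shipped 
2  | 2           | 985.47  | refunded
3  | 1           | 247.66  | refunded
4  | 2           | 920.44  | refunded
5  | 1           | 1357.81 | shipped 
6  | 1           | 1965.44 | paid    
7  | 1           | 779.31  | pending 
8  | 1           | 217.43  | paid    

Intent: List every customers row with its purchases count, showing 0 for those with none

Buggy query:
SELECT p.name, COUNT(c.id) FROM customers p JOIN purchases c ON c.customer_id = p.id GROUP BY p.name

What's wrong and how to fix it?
Bug: An inner join excludes parents with zero children

Fix: Switch to LEFT JOIN to retain unmatched parent rows

Corrected query:
SELECT p.name, COUNT(c.id) FROM customers p LEFT JOIN purchases c ON c.customer_id = p.id GROUP BY p.name

Result:
name  | COUNT(c.id)
------+------------
Alice | 6          
Bob   | 0          
Eve   | 2          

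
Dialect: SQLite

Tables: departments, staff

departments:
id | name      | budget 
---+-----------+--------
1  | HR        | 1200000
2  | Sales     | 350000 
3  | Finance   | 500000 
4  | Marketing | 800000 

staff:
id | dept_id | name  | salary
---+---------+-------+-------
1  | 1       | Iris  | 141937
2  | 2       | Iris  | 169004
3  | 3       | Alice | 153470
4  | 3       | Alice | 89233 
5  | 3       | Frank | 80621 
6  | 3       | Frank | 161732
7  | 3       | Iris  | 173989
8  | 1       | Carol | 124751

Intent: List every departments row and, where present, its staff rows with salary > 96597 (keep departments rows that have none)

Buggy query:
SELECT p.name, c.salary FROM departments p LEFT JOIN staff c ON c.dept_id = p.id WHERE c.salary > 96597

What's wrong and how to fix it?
Bug: Filtering c.salary in WHERE discards the NULL rows produced by LEFT JOIN, turning it into an inner join

Fix: Move the right-table condition into the ON clause so unmatched parents are kept

Corrected query:
SELECT p.name, c.salary FROM departments p LEFT JOIN staff c ON c.dept_id = p.id AND c.salary > 96597

Result:
name      | salary
----------+-------
HR        | 124751
HR        | 141937
Sales     | 169004
Finance   | 153470
Finance   | 161732
Finance   | 173989
Marketing | NULL  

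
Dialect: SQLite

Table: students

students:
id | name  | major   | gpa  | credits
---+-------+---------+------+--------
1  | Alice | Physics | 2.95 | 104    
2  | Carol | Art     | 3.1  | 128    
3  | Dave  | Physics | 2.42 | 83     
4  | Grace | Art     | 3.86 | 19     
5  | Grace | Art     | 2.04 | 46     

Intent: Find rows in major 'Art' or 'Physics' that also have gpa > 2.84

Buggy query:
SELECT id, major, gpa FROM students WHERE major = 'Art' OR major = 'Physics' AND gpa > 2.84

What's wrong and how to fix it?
Bug: AND binds tighter than OR, so this parses as major = 'Art' OR (major = 'Physics' AND gpa > 2.84)

Fix: Group the OR with parentheses (or use IN), then AND the threshold

Corrected query:
SELECT id, major, gpa FROM students WHERE (major = 'Art' OR major = 'Physics') AND gpa > 2.84

Result:
id | major   | gpa 
---+---------+-----
1  | Physics | 2.95
2  | Art     | 3.1 
4  | Art     | 3.86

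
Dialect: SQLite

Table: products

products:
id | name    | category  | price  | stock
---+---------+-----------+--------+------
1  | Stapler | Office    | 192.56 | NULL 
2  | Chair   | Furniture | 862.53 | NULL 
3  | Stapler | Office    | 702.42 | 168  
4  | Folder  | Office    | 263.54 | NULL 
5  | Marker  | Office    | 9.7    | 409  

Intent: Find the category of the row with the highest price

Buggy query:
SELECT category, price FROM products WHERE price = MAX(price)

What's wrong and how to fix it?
Bug: WHERE is evaluated per row; an aggregate over the whole table isn't defined there

Fix: Use a subquery: WHERE price = (SELECT MAX(price) FROM products)

Corrected query:
SELECT category, price FROM products WHERE price = (SELECT MAX(price) FROM products)

Result:
category  | price 
----------+-------
Furniture | 862.53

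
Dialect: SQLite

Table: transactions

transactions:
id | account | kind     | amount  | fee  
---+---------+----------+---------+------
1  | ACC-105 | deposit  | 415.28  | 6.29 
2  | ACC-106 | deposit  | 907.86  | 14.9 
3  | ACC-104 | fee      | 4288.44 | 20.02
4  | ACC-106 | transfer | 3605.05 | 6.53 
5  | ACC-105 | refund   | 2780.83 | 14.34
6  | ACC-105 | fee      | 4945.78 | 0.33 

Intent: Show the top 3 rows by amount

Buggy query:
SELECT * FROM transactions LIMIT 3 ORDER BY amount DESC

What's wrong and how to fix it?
Bug: ORDER BY cannot follow LIMIT; LIMIT is the final clause

Fix: Swap the clauses: ORDER BY first, then LIMIT

Corrected query:
SELECT * FROM transactions ORDER BY amount DESC LIMIT 3

Result:
id | account | kind     | amount  | fee  
---+---------+----------+---------+------
6  | ACC-105 | fee      | 4945.78 | 0.33 
3  | ACC-104 | fee      | 4288.44 | 20.02
4  | ACC-106 | transfer | 3605.05 | 6.53 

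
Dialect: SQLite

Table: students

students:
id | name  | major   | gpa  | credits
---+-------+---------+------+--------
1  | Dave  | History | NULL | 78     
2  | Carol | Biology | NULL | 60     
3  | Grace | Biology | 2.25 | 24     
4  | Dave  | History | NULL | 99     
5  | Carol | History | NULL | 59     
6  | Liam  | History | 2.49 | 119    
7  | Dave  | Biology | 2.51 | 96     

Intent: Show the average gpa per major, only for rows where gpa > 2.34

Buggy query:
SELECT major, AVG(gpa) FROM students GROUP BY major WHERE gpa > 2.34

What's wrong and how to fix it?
Bug: Row-level WHERE must come before GROUP BY in the clause order

Fix: Place WHERE between FROM and GROUP BY

Corrected query:
SELECT major, AVG(gpa) FROM students WHERE gpa > 2.34 GROUP BY major

Result:
major   | AVG(gpa)
--------+---------
Biology | 2.51    
History | 2.49    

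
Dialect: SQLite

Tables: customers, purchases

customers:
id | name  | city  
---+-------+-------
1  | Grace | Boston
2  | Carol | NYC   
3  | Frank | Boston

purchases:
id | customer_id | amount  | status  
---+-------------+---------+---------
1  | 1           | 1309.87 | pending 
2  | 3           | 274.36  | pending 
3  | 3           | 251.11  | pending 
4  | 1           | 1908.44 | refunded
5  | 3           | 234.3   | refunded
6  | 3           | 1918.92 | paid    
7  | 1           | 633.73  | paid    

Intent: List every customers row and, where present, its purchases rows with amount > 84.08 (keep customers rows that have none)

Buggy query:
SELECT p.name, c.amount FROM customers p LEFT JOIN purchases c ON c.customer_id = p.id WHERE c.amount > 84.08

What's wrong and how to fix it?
Bug: Filtering c.amount in WHERE discards the NULL rows produced by LEFT JOIN, turning it into an inner join

Fix: Move the right-table condition into the ON clause so unmatched parents are kept

Corrected query:
SELECT p.name, c.amount FROM customers p LEFT JOIN purchases c ON c.customer_id = p.id AND c.amount > 84.08

Result:
name  | amount 
------+--------
Grace | 633.73 
Grace | 1309.87
Grace | 1908.44
Carol | NULL   
Frank | 234.3  
Frank | 251.11 
Frank | 274.36 
Frank | 1918.92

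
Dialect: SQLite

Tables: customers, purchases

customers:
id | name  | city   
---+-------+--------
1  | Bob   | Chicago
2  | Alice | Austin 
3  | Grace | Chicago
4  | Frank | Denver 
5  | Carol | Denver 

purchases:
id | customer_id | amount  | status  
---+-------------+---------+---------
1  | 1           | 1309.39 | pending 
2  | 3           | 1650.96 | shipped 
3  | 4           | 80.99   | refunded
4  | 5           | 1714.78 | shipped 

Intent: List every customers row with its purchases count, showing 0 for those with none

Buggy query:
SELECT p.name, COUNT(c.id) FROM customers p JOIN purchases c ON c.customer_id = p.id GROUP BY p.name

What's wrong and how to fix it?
Bug: An inner join excludes parents with zero children

Fix: Use LEFT JOIN so parents without children still appear (COUNT(c.id) gives 0)

Corrected query:
SELECT p.name, COUNT(c.id) FROM customers p LEFT JOIN purchases c ON c.customer_id = p.id GROUP BY p.name

Result:
name  | COUNT(c.id)
------+------------
Alice | 0          
Bob   | 1          
Carol | 1          
Frank | 1          
Grace | 1          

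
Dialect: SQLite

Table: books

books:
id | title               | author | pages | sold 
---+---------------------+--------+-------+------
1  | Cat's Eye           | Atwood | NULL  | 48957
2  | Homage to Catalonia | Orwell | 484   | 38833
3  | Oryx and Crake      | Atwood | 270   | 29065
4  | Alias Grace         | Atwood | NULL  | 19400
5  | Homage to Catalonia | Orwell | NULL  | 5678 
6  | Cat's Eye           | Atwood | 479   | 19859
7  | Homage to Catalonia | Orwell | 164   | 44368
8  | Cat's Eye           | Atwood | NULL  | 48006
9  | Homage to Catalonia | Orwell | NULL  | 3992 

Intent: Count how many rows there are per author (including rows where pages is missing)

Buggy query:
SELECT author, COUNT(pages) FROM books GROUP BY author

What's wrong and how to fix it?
Bug: COUNT(column) counts non-NULL values only; rows with NULL pages aren't counted

Fix: Use COUNT(*) to count all rows regardless of NULL

Corrected query:
SELECT author, COUNT(*) FROM books GROUP BY author

Result:
author | COUNT(*)
-------+---------
Atwood | 5       
Orwell | 4       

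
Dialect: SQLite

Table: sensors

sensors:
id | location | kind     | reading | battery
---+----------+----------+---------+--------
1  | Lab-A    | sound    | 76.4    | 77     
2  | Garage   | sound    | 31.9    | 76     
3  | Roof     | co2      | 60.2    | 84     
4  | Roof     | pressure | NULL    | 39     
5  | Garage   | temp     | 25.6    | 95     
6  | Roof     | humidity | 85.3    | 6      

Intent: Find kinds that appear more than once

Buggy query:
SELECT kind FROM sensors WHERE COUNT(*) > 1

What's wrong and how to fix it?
Bug: WHERE can't reference COUNT(*); aggregates are computed after WHERE

Fix: GROUP BY kind, then filter groups with HAVING COUNT(*) > 1

Corrected query:
SELECT kind FROM sensors GROUP BY kind HAVING COUNT(*) > 1

Result:
kind 
-----
sound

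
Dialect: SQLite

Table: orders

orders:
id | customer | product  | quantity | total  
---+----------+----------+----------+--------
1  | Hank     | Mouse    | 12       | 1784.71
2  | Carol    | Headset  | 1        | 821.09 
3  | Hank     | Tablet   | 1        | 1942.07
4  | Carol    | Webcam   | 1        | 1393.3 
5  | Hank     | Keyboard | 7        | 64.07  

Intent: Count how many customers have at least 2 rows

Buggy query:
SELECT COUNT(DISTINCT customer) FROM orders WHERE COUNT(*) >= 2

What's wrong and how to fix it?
Bug: COUNT(*) cannot appear in WHERE; the per-group count doesn't exist yet

Fix: Group first with HAVING COUNT(*) >= 2, then COUNT the resulting groups

Corrected query:
SELECT COUNT(*) FROM (SELECT customer FROM orders GROUP BY customer HAVING COUNT(*) >= 2)

Result:
COUNT(*)
--------
2       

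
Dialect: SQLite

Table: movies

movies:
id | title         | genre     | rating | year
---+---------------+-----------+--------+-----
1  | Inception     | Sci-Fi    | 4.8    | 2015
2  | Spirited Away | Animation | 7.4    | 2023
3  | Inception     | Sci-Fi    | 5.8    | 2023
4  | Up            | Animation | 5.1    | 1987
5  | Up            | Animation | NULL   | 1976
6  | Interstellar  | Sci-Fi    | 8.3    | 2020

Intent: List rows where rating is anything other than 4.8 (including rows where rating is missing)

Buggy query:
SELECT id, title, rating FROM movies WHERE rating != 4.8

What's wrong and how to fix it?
Bug: Inequality against NULL is unknown, not true; rows with NULL are dropped

Fix: Add an explicit OR rating IS NULL to include the missing-value rows

Corrected query:
SELECT id, title, rating FROM movies WHERE rating != 4.8 OR rating IS NULL

Result:
id | title         | rating
---+---------------+-------
2  | Spirited Away | 7.4   
3  | Inception     | 5.8   
4  | Up            | 5.1   
5  | Up            | NULL  
6  | Interstellar  | 8.3   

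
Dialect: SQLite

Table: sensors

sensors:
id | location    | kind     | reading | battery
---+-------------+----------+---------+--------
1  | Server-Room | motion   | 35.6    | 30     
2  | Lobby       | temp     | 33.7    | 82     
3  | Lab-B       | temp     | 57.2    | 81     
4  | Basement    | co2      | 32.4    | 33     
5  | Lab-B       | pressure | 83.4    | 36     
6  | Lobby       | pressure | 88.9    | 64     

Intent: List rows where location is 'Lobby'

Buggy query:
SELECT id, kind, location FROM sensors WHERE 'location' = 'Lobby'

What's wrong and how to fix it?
Bug: Single quotes denote string literals in SQL; the column name is being compared as a constant string

Fix: Remove the quotes around the column name (or use double quotes for an identifier)

Corrected query:
SELECT id, kind, location FROM sensors WHERE location = 'Lobby'

Result:
id | kind     | location
---+----------+---------
2  | temp     | Lobby   
6  | pressure | Lobby   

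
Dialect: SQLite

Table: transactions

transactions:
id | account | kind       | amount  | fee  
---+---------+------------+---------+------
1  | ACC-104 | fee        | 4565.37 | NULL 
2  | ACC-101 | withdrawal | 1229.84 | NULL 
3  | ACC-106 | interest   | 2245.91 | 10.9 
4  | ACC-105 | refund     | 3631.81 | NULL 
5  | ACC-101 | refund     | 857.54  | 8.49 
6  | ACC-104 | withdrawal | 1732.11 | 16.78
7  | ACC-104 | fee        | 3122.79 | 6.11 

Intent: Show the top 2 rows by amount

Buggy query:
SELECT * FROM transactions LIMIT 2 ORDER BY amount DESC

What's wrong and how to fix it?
Bug: LIMIT must come after ORDER BY

Fix: Sort with ORDER BY, then apply LIMIT

Corrected query:
SELECT * FROM transactions ORDER BY amount DESC LIMIT 2

Result:
id | account | kind   | amount  | fee 
---+---------+--------+---------+-----
1  | ACC-104 | fee    | 4565.37 | NULL
4  | ACC-105 | refund | 3631.81 | NULL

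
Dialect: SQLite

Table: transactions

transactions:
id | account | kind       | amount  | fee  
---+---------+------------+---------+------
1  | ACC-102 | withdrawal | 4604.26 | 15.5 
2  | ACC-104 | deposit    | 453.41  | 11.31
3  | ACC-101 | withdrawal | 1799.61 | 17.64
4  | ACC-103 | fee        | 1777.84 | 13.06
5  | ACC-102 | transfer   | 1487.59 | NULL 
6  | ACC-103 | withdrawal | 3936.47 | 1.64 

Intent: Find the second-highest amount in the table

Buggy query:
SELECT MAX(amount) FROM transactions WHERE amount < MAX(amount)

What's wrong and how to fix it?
Bug: The inner MAX is an aggregate inside WHERE, which is not allowed

Fix: Compute the overall MAX in a subquery, then take MAX of rows below it

Corrected query:
SELECT MAX(amount) FROM transactions WHERE amount < (SELECT MAX(amount) FROM transactions)

Result:
MAX(amount)
-----------
3936.47    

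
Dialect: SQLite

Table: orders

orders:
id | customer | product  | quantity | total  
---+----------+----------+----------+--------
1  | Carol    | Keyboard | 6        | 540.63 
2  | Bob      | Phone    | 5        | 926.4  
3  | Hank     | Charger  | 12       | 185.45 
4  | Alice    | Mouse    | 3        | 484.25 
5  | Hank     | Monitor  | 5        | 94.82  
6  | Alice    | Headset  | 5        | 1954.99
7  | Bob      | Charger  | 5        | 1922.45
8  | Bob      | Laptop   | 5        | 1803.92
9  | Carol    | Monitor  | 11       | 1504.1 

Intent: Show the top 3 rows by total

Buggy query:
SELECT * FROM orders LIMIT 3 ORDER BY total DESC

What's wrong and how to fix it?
Bug: LIMIT must come after ORDER BY

Fix: Sort with ORDER BY, then apply LIMIT

Corrected query:
SELECT * FROM orders ORDER BY total DESC LIMIT 3

Result:
id | customer | product | quantity | total  
---+----------+---------+----------+--------
6  | Alice    | Headset | 5        | 1954.99
7  | Bob      | Charger | 5        | 1922.45
8  | Bob      | Laptop  | 5        | 1803.92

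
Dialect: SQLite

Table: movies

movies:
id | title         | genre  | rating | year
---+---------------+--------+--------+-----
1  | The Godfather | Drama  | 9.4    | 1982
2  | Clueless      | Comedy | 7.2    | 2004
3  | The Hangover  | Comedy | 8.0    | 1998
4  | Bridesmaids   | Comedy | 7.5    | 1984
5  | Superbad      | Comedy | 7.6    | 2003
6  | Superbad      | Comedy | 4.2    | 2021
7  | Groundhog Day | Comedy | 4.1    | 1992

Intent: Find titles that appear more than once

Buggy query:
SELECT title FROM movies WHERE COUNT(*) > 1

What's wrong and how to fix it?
Bug: COUNT(*) is an aggregate and cannot be used in WHERE

Fix: Group first, then use HAVING for the count condition

Corrected query:
SELECT title FROM movies GROUP BY title HAVING COUNT(*) > 1

Result:
title   
--------
Superbad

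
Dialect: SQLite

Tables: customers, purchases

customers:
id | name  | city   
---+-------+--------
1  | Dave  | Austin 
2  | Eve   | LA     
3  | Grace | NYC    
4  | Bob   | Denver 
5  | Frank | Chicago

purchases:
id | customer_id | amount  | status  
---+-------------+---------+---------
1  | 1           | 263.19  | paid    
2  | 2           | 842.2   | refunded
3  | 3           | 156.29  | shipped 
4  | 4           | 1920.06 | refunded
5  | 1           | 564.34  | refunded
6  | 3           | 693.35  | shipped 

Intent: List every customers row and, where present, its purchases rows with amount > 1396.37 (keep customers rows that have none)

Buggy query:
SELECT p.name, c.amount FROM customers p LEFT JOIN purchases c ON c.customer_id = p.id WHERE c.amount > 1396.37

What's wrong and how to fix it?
Bug: Filtering c.amount in WHERE discards the NULL rows produced by LEFT JOIN, turning it into an inner join

Fix: Move the right-table condition into the ON clause so unmatched parents are kept

Corrected query:
SELECT p.name, c.amount FROM customers p LEFT JOIN purchases c ON c.customer_id = p.id AND c.amount > 1396.37

Result:
name  | amount 
------+--------
Dave  | NULL   
Eve   | NULL   
Grace | NULL   
Bob   | 1920.06
Frank | NULL   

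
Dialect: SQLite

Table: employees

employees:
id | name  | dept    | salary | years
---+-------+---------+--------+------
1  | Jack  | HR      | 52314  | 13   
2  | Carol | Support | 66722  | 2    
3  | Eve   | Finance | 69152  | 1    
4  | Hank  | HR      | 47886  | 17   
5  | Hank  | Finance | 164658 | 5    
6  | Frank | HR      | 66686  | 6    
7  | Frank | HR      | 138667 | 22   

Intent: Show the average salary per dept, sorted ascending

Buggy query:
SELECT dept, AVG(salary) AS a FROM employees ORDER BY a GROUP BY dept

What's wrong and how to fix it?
Bug: GROUP BY must precede ORDER BY

Fix: Move ORDER BY to the end, after GROUP BY

Corrected query:
SELECT dept, AVG(salary) AS a FROM employees GROUP BY dept ORDER BY a

Result:
dept    | a       
--------+---------
Support | 66722   
HR      | 76388.25
Finance | 116905  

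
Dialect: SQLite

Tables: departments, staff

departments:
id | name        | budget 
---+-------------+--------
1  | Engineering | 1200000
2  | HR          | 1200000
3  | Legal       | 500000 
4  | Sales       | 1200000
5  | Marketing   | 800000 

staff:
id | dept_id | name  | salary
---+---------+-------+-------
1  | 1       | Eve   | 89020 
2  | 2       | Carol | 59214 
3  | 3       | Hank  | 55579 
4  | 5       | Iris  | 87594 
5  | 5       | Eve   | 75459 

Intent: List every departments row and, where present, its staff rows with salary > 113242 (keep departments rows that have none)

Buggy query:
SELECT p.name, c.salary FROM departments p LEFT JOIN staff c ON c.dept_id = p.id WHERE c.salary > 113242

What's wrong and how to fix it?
Bug: Filtering c.salary in WHERE discards the NULL rows produced by LEFT JOIN, turning it into an inner join

Fix: Put 'c.salary > 113242' in the JOIN's ON clause instead of WHERE

Corrected query:
SELECT p.name, c.salary FROM departments p LEFT JOIN staff c ON c.dept_id = p.id AND c.salary > 113242

Result:
name        | salary
------------+-------
Engineering | NULL  
HR          | NULL  
Legal       | NULL  
Sales       | NULL  
Marketing   | NULL  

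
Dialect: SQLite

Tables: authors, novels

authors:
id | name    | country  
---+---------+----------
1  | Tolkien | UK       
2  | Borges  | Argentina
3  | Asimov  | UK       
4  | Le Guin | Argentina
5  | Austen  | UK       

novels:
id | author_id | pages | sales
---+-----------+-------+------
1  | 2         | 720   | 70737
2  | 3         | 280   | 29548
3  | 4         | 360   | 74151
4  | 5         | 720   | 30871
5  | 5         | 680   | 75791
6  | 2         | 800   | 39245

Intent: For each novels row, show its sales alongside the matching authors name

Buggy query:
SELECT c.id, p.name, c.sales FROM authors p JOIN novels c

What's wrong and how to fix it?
Bug: Missing join condition: each novels row is matched to all authors rows instead of just its own

Fix: Add ON c.author_id = p.id to the JOIN

Corrected query:
SELECT c.id, p.name, c.sales FROM authors p JOIN novels c ON c.author_id = p.id

Result:
id | name    | sales
---+---------+------
1  | Borges  | 70737
2  | Asimov  | 29548
3  | Le Guin | 74151
4  | Austen  | 30871
5  | Austen  | 75791
6  | Borges  | 39245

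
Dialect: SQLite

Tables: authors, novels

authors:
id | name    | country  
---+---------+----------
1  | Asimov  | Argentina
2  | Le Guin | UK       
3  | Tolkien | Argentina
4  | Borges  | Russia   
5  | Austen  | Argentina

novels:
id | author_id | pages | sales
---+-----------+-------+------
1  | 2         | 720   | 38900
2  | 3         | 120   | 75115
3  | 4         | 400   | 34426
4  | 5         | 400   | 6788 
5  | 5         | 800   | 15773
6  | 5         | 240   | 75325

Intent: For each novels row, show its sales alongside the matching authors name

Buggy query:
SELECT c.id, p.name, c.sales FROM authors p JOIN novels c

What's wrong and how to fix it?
Bug: Missing join condition: each novels row is matched to all authors rows instead of just its own

Fix: Specify the join condition linking the foreign key to the parent id

Corrected query:
SELECT c.id, p.name, c.sales FROM authors p JOIN novels c ON c.author_id = p.id

Result:
id | name    | sales
---+---------+------
1  | Le Guin | 38900
2  | Tolkien | 75115
3  | Borges  | 34426
4  | Austen  | 6788 
5  | Austen  | 15773
6  | Austen  | 75325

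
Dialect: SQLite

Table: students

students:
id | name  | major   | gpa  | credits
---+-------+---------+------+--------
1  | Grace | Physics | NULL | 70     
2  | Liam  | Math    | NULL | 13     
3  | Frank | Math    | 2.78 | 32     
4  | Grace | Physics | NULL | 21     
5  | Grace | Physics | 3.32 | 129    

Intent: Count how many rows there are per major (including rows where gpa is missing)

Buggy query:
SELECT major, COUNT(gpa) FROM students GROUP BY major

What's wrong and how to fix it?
Bug: COUNT(gpa) skips NULLs, so groups with missing gpa are undercounted

Fix: Use COUNT(*) to count all rows regardless of NULL

Corrected query:
SELECT major, COUNT(*) FROM students GROUP BY major

Result:
major   | COUNT(*)
--------+---------
Math    | 2       
Physics | 3       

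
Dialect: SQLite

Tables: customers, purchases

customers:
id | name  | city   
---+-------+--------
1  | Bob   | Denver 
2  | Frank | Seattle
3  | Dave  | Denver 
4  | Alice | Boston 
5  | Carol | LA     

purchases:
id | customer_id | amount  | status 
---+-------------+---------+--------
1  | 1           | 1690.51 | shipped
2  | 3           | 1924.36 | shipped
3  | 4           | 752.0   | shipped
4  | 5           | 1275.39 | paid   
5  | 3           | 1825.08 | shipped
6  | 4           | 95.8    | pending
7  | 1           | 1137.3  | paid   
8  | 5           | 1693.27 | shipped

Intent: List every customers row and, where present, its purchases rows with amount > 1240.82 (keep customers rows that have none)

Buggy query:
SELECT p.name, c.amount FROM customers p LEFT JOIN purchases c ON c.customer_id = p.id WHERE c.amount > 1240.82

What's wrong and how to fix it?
Bug: A WHERE condition on the right-hand table after LEFT JOIN drops unmatched parents

Fix: Put 'c.amount > 1240.82' in the JOIN's ON clause instead of WHERE

Corrected query:
SELECT p.name, c.amount FROM customers p LEFT JOIN purchases c ON c.customer_id = p.id AND c.amount > 1240.82

Result:
name  | amount 
------+--------
Bob   | 1690.51
Frank | NULL   
Dave  | 1825.08
Dave  | 1924.36
Alice | NULL   
Carol | 1275.39
Carol | 1693.27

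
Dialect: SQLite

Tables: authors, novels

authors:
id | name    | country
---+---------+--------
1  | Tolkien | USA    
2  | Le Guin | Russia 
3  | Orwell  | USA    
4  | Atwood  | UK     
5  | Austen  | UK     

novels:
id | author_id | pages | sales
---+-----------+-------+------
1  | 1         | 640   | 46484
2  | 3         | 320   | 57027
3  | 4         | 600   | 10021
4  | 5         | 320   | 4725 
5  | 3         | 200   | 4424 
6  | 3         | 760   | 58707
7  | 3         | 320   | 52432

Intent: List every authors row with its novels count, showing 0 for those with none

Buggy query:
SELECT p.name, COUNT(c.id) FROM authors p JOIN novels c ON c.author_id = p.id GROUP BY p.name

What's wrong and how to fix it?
Bug: INNER JOIN drops authors rows that have no matching novels rows

Fix: Switch to LEFT JOIN to retain unmatched parent rows

Corrected query:
SELECT p.name, COUNT(c.id) FROM authors p LEFT JOIN novels c ON c.author_id = p.id GROUP BY p.name

Result:
name    | COUNT(c.id)
--------+------------
Atwood  | 1          
Austen  | 1          
Le Guin | 0          
Orwell  | 4          
Tolkien | 1          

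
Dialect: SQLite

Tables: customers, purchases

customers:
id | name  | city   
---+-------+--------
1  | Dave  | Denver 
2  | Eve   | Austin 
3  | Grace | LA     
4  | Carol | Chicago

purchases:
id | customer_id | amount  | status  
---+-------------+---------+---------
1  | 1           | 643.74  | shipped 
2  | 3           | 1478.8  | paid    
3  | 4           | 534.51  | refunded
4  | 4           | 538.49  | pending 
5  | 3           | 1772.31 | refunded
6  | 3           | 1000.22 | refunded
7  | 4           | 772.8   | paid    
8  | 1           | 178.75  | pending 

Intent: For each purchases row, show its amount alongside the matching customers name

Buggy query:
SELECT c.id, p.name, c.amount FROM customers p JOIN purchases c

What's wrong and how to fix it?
Bug: JOIN with no ON clause produces a cartesian product; every purchases row pairs with every customers row

Fix: Specify the join condition linking the foreign key to the parent id

Corrected query:
SELECT c.id, p.name, c.amount FROM customers p JOIN purchases c ON c.customer_id = p.id

Result:
id | name  | amount 
---+-------+--------
1  | Dave  | 643.74 
2  | Grace | 1478.8 
3  | Carol | 534.51 
4  | Carol | 538.49 
5  | Grace | 1772.31
6  | Grace | 1000.22
7  | Carol | 772.8  
8  | Dave  | 178.75 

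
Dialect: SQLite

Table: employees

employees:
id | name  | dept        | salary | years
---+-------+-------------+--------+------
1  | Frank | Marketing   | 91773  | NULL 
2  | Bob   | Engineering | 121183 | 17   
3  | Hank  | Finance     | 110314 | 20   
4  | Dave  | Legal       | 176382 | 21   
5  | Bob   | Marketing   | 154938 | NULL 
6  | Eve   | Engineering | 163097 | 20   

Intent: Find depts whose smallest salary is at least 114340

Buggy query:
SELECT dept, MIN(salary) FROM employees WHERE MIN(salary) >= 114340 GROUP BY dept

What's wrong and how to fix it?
Bug: MIN() in WHERE is a misuse of aggregate

Fix: Use HAVING for the per-group MIN condition

Corrected query:
SELECT dept, MIN(salary) FROM employees GROUP BY dept HAVING MIN(salary) >= 114340

Result:
dept        | MIN(salary)
------------+------------
Engineering | 121183     
Legal       | 176382     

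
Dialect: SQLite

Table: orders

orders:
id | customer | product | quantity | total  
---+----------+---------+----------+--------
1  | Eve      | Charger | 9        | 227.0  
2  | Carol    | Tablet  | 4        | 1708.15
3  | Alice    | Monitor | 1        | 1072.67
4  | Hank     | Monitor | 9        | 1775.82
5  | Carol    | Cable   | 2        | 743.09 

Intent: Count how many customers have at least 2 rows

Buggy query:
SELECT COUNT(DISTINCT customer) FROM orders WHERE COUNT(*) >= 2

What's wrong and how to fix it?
Bug: COUNT(*) cannot appear in WHERE; the per-group count doesn't exist yet

Fix: Group first with HAVING COUNT(*) >= 2, then COUNT the resulting groups

Corrected query:
SELECT COUNT(*) FROM (SELECT customer FROM orders GROUP BY customer HAVING COUNT(*) >= 2)

Result:
COUNT(*)
--------
1       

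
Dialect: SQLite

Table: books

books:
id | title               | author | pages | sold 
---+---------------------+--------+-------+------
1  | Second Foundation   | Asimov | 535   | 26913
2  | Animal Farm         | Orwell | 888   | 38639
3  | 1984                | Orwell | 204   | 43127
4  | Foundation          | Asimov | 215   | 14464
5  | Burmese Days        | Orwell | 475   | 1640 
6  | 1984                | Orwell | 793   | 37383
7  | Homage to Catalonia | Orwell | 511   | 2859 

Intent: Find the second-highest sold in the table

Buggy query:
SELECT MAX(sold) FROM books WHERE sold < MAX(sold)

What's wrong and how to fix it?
Bug: The inner MAX is an aggregate inside WHERE, which is not allowed

Fix: Put the inner MAX in a scalar subquery

Corrected query:
SELECT MAX(sold) FROM books WHERE sold < (SELECT MAX(sold) FROM books)

Result:
MAX(sold)
---------
38639    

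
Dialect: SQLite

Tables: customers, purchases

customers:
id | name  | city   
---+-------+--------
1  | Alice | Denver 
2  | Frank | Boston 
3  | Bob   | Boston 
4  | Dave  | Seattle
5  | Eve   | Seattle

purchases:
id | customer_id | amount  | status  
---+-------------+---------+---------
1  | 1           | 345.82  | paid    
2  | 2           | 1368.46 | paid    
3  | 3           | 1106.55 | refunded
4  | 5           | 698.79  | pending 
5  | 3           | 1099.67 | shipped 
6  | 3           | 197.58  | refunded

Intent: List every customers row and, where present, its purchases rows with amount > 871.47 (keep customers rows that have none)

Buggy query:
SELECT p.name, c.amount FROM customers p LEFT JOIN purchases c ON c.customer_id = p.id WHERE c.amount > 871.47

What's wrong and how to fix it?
Bug: Filtering c.amount in WHERE discards the NULL rows produced by LEFT JOIN, turning it into an inner join

Fix: Move the right-table condition into the ON clause so unmatched parents are kept

Corrected query:
SELECT p.name, c.amount FROM customers p LEFT JOIN purchases c ON c.customer_id = p.id AND c.amount > 871.47

Result:
name  | amount 
------+--------
Alice | NULL   
Frank | 1368.46
Bob   | 1099.67
Bob   | 1106.55
Dave  | NULL   
Eve   | NULL   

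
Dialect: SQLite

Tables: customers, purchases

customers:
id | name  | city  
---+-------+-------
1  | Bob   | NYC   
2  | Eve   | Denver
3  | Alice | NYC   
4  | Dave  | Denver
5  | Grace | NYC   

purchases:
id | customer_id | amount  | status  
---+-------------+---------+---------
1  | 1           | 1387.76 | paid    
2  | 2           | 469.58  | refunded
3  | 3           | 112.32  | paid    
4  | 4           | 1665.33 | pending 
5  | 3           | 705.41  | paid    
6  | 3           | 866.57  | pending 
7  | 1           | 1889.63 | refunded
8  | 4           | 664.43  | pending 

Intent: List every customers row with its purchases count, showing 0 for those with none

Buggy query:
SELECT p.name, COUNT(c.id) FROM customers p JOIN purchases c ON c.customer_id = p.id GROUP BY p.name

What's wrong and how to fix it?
Bug: INNER JOIN drops customers rows that have no matching purchases rows

Fix: Switch to LEFT JOIN to retain unmatched parent rows

Corrected query:
SELECT p.name, COUNT(c.id) FROM customers p LEFT JOIN purchases c ON c.customer_id = p.id GROUP BY p.name

Result:
name  | COUNT(c.id)
------+------------
Alice | 3          
Bob   | 2          
Dave  | 2          
Eve   | 1          
Grace | 0          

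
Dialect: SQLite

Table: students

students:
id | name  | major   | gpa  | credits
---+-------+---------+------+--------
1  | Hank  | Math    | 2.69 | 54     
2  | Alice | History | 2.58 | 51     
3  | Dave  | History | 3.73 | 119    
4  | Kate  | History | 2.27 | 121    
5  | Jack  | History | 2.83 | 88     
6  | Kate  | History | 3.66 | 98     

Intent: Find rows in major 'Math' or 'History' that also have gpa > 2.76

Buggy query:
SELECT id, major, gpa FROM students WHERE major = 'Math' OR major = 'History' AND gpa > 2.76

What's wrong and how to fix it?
Bug: Without parentheses, AND is evaluated before OR, so the gpa filter only applies to the 'History' branch

Fix: Add parentheses around the OR so the AND applies to both alternatives

Corrected query:
SELECT id, major, gpa FROM students WHERE (major = 'Math' OR major = 'History') AND gpa > 2.76

Result:
id | major   | gpa 
---+---------+-----
3  | History | 3.73
5  | History | 2.83
6  | History | 3.66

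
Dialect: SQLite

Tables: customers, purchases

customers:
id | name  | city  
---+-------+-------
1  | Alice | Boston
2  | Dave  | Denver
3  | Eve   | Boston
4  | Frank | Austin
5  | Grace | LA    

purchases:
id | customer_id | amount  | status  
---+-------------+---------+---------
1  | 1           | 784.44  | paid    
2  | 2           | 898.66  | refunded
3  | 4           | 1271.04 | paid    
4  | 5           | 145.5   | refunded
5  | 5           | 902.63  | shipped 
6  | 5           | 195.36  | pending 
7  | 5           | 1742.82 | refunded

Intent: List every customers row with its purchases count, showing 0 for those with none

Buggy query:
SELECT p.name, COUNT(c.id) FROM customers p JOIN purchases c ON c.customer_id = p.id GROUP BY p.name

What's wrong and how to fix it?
Bug: An inner join excludes parents with zero children

Fix: Use LEFT JOIN so parents without children still appear (COUNT(c.id) gives 0)

Corrected query:
SELECT p.name, COUNT(c.id) FROM customers p LEFT JOIN purchases c ON c.customer_id = p.id GROUP BY p.name

Result:
name  | COUNT(c.id)
------+------------
Alice | 1          
Dave  | 1          
Eve   | 0          
Frank | 1          
Grace | 4          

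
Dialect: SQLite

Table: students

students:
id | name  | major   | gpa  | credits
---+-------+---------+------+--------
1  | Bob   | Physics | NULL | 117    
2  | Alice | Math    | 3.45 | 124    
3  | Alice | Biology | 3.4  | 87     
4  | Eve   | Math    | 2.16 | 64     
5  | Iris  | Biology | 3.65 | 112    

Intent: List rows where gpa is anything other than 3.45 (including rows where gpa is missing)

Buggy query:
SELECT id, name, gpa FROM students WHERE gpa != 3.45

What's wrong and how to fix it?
Bug: 'gpa != 3.45' is unknown when gpa is NULL, so NULL rows are silently excluded

Fix: Handle NULL separately with IS NULL alongside the inequality

Corrected query:
SELECT id, name, gpa FROM students WHERE gpa != 3.45 OR gpa IS NULL

Result:
id | name  | gpa 
---+-------+-----
1  | Bob   | NULL
3  | Alice | 3.4 
4  | Eve   | 2.16
5  | Iris  | 3.65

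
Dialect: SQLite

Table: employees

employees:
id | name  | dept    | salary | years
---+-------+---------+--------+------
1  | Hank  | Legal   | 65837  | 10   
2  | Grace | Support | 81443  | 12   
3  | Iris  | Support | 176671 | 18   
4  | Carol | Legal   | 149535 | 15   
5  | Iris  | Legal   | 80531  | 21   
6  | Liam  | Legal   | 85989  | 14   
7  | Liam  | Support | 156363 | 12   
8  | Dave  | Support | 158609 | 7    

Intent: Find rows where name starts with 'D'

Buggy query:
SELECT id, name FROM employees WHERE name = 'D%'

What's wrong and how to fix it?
Bug: '=' compares the literal string including the % character; pattern matching needs LIKE

Fix: Use LIKE for wildcard pattern matching

Corrected query:
SELECT id, name FROM employees WHERE name LIKE 'D%'

Result:
id | name
---+-----
8  | Dave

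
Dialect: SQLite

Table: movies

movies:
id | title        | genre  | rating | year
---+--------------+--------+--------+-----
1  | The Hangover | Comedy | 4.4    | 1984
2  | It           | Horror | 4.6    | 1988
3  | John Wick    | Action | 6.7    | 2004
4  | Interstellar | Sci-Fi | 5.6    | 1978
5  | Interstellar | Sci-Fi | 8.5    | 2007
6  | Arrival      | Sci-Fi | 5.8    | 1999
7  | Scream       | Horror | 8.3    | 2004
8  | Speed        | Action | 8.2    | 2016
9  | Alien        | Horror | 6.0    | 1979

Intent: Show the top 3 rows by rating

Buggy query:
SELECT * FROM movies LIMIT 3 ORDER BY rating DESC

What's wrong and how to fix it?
Bug: ORDER BY cannot follow LIMIT; LIMIT is the final clause

Fix: Swap the clauses: ORDER BY first, then LIMIT

Corrected query:
SELECT * FROM movies ORDER BY rating DESC LIMIT 3

Result:
id | title        | genre  | rating | year
---+--------------+--------+--------+-----
5  | Interstellar | Sci-Fi | 8.5    | 2007
7  | Scream       | Horror | 8.3    | 2004
8  | Speed        | Action | 8.2    | 2016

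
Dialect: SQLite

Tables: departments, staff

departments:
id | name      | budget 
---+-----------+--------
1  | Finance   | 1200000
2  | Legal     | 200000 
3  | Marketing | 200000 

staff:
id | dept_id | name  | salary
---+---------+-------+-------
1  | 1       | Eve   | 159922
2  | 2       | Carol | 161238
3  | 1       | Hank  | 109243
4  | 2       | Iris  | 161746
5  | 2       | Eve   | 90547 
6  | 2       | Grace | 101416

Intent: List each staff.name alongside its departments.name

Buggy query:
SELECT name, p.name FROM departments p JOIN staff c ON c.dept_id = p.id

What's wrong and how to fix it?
Bug: 'name' exists in both joined tables, so the database can't tell which one is meant

Fix: Prefix ambiguous columns with the table alias

Corrected query:
SELECT c.name, p.name FROM departments p JOIN staff c ON c.dept_id = p.id

Result:
name  | name   
------+--------
Eve   | Finance
Carol | Legal  
Hank  | Finance
Iris  | Legal  
Eve   | Legal  
Grace | Legal  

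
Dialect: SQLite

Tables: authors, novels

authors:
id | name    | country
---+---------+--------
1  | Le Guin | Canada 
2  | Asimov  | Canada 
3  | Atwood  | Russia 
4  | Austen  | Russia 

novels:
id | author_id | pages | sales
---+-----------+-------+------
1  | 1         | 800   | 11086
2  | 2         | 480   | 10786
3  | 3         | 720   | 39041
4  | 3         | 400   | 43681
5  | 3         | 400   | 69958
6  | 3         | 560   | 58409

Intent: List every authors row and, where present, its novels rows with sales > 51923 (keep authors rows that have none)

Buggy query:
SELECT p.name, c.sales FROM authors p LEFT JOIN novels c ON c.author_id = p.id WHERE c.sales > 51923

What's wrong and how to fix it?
Bug: A WHERE condition on the right-hand table after LEFT JOIN drops unmatched parents

Fix: Put 'c.sales > 51923' in the JOIN's ON clause instead of WHERE

Corrected query:
SELECT p.name, c.sales FROM authors p LEFT JOIN novels c ON c.author_id = p.id AND c.sales > 51923

Result:
name    | sales
--------+------
Le Guin | NULL 
Asimov  | NULL 
Atwood  | 58409
Atwood  | 69958
Austen  | NULL 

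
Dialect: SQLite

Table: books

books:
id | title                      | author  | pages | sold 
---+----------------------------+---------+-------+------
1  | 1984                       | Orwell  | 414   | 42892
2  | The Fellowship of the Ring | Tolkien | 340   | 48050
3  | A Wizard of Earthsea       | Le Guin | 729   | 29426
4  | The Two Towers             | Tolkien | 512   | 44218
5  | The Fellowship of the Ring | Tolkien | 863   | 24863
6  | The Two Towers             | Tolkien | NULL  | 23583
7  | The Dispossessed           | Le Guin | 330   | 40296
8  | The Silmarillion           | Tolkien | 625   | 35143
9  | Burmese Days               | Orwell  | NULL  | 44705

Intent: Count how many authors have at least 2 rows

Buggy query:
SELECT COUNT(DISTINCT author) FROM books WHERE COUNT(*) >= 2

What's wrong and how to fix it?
Bug: WHERE filters individual rows, not groups, so a group-level COUNT is invalid there

Fix: Group first with HAVING COUNT(*) >= 2, then COUNT the resulting groups

Corrected query:
SELECT COUNT(*) FROM (SELECT author FROM books GROUP BY author HAVING COUNT(*) >= 2)

Result:
COUNT(*)
--------
3       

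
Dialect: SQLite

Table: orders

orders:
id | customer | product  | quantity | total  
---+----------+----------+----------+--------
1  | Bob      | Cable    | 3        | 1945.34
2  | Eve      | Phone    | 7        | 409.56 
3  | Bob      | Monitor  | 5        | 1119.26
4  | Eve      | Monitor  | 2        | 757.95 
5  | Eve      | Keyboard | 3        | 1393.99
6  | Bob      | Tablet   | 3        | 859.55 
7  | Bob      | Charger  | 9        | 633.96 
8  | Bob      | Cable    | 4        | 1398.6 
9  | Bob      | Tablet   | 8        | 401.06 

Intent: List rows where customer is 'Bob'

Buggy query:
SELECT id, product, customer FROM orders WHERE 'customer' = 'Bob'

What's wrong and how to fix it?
Bug: Single quotes denote string literals in SQL; the column name is being compared as a constant string

Fix: Reference the column as customer without single quotes

Corrected query:
SELECT id, product, customer FROM orders WHERE customer = 'Bob'

Result:
id | product | customer
---+---------+---------
1  | Cable   | Bob     
3  | Monitor | Bob     
6  | Tablet  | Bob     
7  | Charger | Bob     
8  | Cable   | Bob     
9  | Tablet  | Bob     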